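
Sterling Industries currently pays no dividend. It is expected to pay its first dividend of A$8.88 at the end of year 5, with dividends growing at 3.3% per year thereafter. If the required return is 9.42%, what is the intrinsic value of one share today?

A$101.22

Deferred-dividend DDM. At t=4 the remaining stream is a growing perpetuity with first payment D_5 = 8.88.
V_4 = D_5/(r−g) = 8.88/(0.0942−0.033) = 145.0980
P₀ = V_4/(1+r)^4 = 145.0980/(1+0.0942)^4 = 101.2220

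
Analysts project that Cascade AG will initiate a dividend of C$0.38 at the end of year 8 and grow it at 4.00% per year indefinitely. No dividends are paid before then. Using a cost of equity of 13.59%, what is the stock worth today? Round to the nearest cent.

Deferred-dividend DDM. At t=7 the remaining stream is a growing perpetuity with first payment D_8 = 0.38.
V_7 = D_8/(r−g) = 0.38/(0.1359−0.04) = 3.9625
P₀ = V_7/(1+r)^7 = 3.9625/(1+0.1359)^7 = 1.6240

C$1.62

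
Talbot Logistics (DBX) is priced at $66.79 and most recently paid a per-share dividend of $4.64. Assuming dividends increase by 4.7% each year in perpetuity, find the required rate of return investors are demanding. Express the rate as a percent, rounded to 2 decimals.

Rearranging the constant-growth DDM: r = D₁/P₀ + g.
D₁ = 4.64 × (1 + 0.047) = 4.8581.
r = 4.8581 / 66.79 + 0.047 = 0.07274 + 0.047 = 0.11974

11.97%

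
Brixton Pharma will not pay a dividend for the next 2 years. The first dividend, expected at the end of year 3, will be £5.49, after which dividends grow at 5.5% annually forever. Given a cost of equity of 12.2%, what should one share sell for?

Deferred-dividend DDM. At t=2 the remaining stream is a growing perpetuity with first payment D_3 = 5.49.
V_2 = D_3/(r−g) = 5.49/(0.122−0.055) = 81.9403
P₀ = V_2/(1+r)^2 = 81.9403/(1+0.122)^2 = 65.0896

£65.09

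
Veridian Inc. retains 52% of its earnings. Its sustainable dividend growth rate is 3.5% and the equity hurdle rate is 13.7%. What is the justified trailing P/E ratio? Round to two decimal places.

Payout ratio b = 1 − 0.52 = 0.48.
Justified trailing P/E = b(1+g)/(r−g) = 0.48×(1+0.035)/(0.137−0.035) = 4.8706

4.87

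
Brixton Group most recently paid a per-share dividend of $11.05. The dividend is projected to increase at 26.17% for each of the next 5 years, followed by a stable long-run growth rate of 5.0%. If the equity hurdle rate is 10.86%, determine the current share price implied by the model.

$460.88

Two-stage DDM. Project D₁…D_5 at 0.2617, terminal growth 0.05, discount at r = 0.1086.
D_1 = 13.9418
D_2 = 17.5904
D_3 = 22.1937
D_4 = 28.0018
D_5 = 35.3299
Terminal value at t=5: TV = D_6/(r−g) = 37.0964/(0.1086−0.05) = 633.0448
P₀ = 13.9418/(1+0.1086)^1 + 17.5904/(1+0.1086)^2 + 22.1937/(1+0.1086)^3 + 28.0018/(1+0.1086)^4 + 35.3299/(1+0.1086)^5 + 633.0448/(1+0.1086)^5 = 460.8761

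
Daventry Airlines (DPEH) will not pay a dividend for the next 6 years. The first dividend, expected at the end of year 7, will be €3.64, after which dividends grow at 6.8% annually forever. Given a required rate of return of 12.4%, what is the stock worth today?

€32.23

Deferred-dividend DDM. At t=6 the remaining stream is a growing perpetuity with first payment D_7 = 3.64.
V_6 = D_7/(r−g) = 3.64/(0.124−0.068) = 65.0000
P₀ = V_6/(1+r)^6 = 65.0000/(1+0.124)^6 = 32.2341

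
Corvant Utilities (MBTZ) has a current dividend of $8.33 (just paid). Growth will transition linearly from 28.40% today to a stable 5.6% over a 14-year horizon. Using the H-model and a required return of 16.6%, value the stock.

$200.83

H-model: P₀ = D₀[(1+g_L) + H(g_S−g_L)]/(r−g_L), with H = 14/2 = 7.
P₀ = 8.33 × [(1+0.056) + 7×(0.284−0.056)] / (0.166−0.056)
   = 8.33 × 2.6520 / 0.11 = 200.8287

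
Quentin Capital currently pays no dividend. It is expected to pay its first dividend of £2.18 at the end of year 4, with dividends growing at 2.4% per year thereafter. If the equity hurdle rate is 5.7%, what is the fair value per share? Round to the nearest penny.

£55.94

Deferred-dividend DDM. At t=3 the remaining stream is a growing perpetuity with first payment D_4 = 2.18.
V_3 = D_4/(r−g) = 2.18/(0.057−0.024) = 66.0606
P₀ = V_3/(1+r)^3 = 66.0606/(1+0.057)^3 = 55.9394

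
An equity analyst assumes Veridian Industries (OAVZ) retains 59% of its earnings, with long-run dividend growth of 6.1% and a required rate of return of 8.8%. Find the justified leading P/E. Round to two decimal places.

Payout ratio b = 1 − 0.59 = 0.41.
Justified leading P/E = b/(r−g) = 0.41/(0.088−0.061) = 15.1852

15.19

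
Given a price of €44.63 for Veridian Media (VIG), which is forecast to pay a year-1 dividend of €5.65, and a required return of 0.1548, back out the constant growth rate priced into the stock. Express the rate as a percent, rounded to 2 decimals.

2.82%

From P₀ = D₁/(r − g), the implied growth is g = r − D₁/P₀.
g = 0.1548 − 5.65/44.63 = 0.1548 − 0.12660 = 0.02820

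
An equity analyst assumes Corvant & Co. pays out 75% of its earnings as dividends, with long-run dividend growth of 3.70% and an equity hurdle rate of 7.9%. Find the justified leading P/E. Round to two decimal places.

17.86

Justified leading P/E = b/(r−g) = 0.75/(0.079−0.037) = 17.8571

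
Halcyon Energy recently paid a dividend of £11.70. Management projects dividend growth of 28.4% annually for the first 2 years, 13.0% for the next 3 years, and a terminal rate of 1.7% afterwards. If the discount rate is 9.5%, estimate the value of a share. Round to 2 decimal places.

Three-stage DDM. Project D₁…D_5; terminal Gordon value at t=5 with g = 0.017; discount at r = 0.095.
D_1 = 15.0228
D_2 = 19.2893
D_3 = 21.7969
D_4 = 24.6305
D_5 = 27.8324
TV_5 = 28.3056/(0.095−0.017) = 362.8922
P₀ = Σ Dₜ/(1+r)ᵗ + TV_5/(1+r)^5 = 311.7400

£311.74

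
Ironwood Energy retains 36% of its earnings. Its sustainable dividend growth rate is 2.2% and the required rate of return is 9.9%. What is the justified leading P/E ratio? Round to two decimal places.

8.31

Payout ratio b = 1 − 0.36 = 0.64.
Justified leading P/E = b/(r−g) = 0.64/(0.099−0.022) = 8.3117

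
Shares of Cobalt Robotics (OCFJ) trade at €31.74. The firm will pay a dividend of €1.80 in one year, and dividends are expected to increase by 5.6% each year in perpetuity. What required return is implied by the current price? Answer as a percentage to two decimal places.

11.27%

Rearranging the constant-growth DDM: r = D₁/P₀ + g.
r = 1.8000 / 31.74 + 0.056 = 0.05671 + 0.056 = 0.11271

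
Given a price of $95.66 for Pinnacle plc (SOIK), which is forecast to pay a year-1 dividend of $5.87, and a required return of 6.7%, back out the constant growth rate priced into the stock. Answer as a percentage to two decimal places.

0.56%

From P₀ = D₁/(r − g), the implied growth is g = r − D₁/P₀.
g = 0.067 − 5.87/95.66 = 0.067 − 0.06136 = 0.00564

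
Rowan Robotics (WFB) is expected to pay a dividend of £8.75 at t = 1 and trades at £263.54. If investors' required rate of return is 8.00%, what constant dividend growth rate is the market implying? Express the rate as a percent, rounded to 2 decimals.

From P₀ = D₁/(r − g), the implied growth is g = r − D₁/P₀.
g = 0.08 − 8.75/263.54 = 0.08 − 0.03320 = 0.04680

4.68%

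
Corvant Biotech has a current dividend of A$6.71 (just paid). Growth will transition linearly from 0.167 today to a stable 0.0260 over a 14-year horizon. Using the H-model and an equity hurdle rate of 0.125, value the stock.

A$136.44

H-model: P₀ = D₀[(1+g_L) + H(g_S−g_L)]/(r−g_L), with H = 14/2 = 7.
P₀ = 6.71 × [(1+0.026) + 7×(0.167−0.026)] / (0.125−0.026)
   = 6.71 × 2.0130 / 0.099 = 136.4367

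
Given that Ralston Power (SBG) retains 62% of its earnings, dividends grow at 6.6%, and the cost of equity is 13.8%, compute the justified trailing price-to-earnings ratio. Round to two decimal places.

Payout ratio b = 1 − 0.62 = 0.38.
Justified trailing P/E = b(1+g)/(r−g) = 0.38×(1+0.066)/(0.138−0.066) = 5.6261

5.63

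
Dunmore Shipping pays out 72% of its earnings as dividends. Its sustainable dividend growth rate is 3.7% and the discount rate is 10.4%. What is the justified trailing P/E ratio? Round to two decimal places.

Justified trailing P/E = b(1+g)/(r−g) = 0.72×(1+0.037)/(0.104−0.037) = 11.1439

11.14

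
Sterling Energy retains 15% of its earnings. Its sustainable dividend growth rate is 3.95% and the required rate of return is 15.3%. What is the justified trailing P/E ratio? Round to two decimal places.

Payout ratio b = 1 − 0.15 = 0.85.
Justified trailing P/E = b(1+g)/(r−g) = 0.85×(1+0.0395)/(0.153−0.0395) = 7.7848

7.78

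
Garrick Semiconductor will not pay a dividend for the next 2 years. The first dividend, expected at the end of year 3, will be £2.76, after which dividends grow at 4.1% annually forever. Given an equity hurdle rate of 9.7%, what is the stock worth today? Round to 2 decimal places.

Deferred-dividend DDM. At t=2 the remaining stream is a growing perpetuity with first payment D_3 = 2.76.
V_2 = D_3/(r−g) = 2.76/(0.097−0.041) = 49.2857
P₀ = V_2/(1+r)^2 = 49.2857/(1+0.097)^2 = 40.9551

£40.96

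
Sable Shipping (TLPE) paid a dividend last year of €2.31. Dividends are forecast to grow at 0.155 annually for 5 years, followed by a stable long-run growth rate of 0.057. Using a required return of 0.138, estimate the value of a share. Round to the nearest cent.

Two-stage DDM. Project D₁…D_5 at 0.155, terminal growth 0.057, discount at r = 0.138.
D_1 = 2.6681
D_2 = 3.0816
D_3 = 3.5592
D_4 = 4.1109
D_5 = 4.7481
Terminal value at t=5: TV = D_6/(r−g) = 5.0188/(0.138−0.057) = 61.9601
P₀ = 2.6681/(1+0.138)^1 + 3.0816/(1+0.138)^2 + 3.5592/(1+0.138)^3 + 4.1109/(1+0.138)^4 + 4.7481/(1+0.138)^5 + 61.9601/(1+0.138)^5 = 44.5419

€44.54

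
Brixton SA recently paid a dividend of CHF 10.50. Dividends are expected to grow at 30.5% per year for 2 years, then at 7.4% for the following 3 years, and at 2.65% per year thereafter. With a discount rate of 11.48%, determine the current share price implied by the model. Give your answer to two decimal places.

Three-stage DDM. Project D₁…D_5; terminal Gordon value at t=5 with g = 0.0265; discount at r = 0.1148.
D_1 = 13.7025
D_2 = 17.8818
D_3 = 19.2050
D_4 = 20.6262
D_5 = 22.1525
TV_5 = 22.7396/(0.1148−0.0265) = 257.5262
P₀ = Σ Dₜ/(1+r)ᵗ + TV_5/(1+r)^5 = 216.3296

CHF 216.33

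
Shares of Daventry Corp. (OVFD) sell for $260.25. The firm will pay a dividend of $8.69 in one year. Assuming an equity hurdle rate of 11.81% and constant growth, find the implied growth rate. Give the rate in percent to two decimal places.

8.47%

From P₀ = D₁/(r − g), the implied growth is g = r − D₁/P₀.
g = 0.1181 − 8.69/260.25 = 0.1181 − 0.03339 = 0.08471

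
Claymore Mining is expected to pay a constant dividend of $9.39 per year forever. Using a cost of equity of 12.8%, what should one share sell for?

$73.36

Zero-growth DDM (perpetuity): P₀ = D/r = 9.39 / 0.128 = 73.3594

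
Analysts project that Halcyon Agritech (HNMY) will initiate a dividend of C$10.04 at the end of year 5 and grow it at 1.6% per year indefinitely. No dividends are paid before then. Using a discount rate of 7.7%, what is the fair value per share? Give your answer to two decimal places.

C$122.33

Deferred-dividend DDM. At t=4 the remaining stream is a growing perpetuity with first payment D_5 = 10.04.
V_4 = D_5/(r−g) = 10.04/(0.077−0.016) = 164.5902
P₀ = V_4/(1+r)^4 = 164.5902/(1+0.077)^4 = 122.3323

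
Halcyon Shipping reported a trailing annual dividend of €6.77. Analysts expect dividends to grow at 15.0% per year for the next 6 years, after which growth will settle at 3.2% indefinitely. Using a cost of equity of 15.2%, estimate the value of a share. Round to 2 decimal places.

Two-stage DDM. Project D₁…D_6 at 0.15, terminal growth 0.032, discount at r = 0.152.
D_1 = 7.7855
D_2 = 8.9533
D_3 = 10.2963
D_4 = 11.8408
D_5 = 13.6169
D_6 = 15.6594
Terminal value at t=6: TV = D_7/(r−g) = 16.1605/(0.152−0.032) = 134.6710
P₀ = 7.7855/(1+0.152)^1 + 8.9533/(1+0.152)^2 + 10.2963/(1+0.152)^3 + 11.8408/(1+0.152)^4 + 13.6169/(1+0.152)^5 + 15.6594/(1+0.152)^6 + 134.6710/(1+0.152)^6 = 97.9920

€97.99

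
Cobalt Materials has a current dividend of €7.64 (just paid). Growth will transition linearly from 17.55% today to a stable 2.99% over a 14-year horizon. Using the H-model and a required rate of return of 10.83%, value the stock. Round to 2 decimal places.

H-model: P₀ = D₀[(1+g_L) + H(g_S−g_L)]/(r−g_L), with H = 14/2 = 7.
P₀ = 7.64 × [(1+0.0299) + 7×(0.1755−0.0299)] / (0.1083−0.0299)
   = 7.64 × 2.0491 / 0.0784 = 199.6827

€199.68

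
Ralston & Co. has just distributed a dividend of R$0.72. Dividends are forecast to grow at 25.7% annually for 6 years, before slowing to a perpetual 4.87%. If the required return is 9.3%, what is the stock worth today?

R$46.68

Two-stage DDM. Project D₁…D_6 at 0.257, terminal growth 0.0487, discount at r = 0.093.
D_1 = 0.9050
D_2 = 1.1376
D_3 = 1.4300
D_4 = 1.7975
D_5 = 2.2595
D_6 = 2.8402
Terminal value at t=6: TV = D_7/(r−g) = 2.9785/(0.093−0.0487) = 67.2344
P₀ = 0.9050/(1+0.093)^1 + 1.1376/(1+0.093)^2 + 1.4300/(1+0.093)^3 + 1.7975/(1+0.093)^4 + 2.2595/(1+0.093)^5 + 2.8402/(1+0.093)^6 + 67.2344/(1+0.093)^6 = 46.6832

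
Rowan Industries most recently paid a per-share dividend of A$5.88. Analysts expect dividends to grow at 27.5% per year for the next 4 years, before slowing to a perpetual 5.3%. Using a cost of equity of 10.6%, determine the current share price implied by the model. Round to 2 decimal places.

A$240.31

Two-stage DDM. Project D₁…D_4 at 0.275, terminal growth 0.053, discount at r = 0.106.
D_1 = 7.4970
D_2 = 9.5587
D_3 = 12.1873
D_4 = 15.5388
Terminal value at t=4: TV = D_5/(r−g) = 16.3624/(0.106−0.053) = 308.7241
P₀ = 7.4970/(1+0.106)^1 + 9.5587/(1+0.106)^2 + 12.1873/(1+0.106)^3 + 15.5388/(1+0.106)^4 + 308.7241/(1+0.106)^4 = 240.3100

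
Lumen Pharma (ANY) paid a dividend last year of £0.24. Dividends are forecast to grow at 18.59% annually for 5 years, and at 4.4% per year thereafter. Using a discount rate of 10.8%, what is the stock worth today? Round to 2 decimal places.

Two-stage DDM. Project D₁…D_5 at 0.1859, terminal growth 0.044, discount at r = 0.108.
D_1 = 0.2846
D_2 = 0.3375
D_3 = 0.4003
D_4 = 0.4747
D_5 = 0.5629
Terminal value at t=5: TV = D_6/(r−g) = 0.5877/(0.108−0.044) = 9.1827
P₀ = 0.2846/(1+0.108)^1 + 0.3375/(1+0.108)^2 + 0.4003/(1+0.108)^3 + 0.4747/(1+0.108)^4 + 0.5629/(1+0.108)^5 + 9.1827/(1+0.108)^5 = 6.9770

£6.98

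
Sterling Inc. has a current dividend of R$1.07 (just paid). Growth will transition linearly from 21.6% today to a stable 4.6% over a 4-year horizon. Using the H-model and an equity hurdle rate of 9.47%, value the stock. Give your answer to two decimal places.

H-model: P₀ = D₀[(1+g_L) + H(g_S−g_L)]/(r−g_L), with H = 4/2 = 2.
P₀ = 1.07 × [(1+0.046) + 2×(0.216−0.046)] / (0.0947−0.046)
   = 1.07 × 1.3860 / 0.0487 = 30.4522

R$30.45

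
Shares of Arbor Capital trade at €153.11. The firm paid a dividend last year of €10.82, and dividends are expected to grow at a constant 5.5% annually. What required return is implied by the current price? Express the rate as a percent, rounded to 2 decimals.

Rearranging the constant-growth DDM: r = D₁/P₀ + g.
D₁ = 10.82 × (1 + 0.055) = 11.4151.
r = 11.4151 / 153.11 + 0.055 = 0.07455 + 0.055 = 0.12955

12.96%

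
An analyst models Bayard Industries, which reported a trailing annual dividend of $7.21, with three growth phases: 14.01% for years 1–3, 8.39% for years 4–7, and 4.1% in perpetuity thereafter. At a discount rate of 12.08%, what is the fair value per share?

$136.91

Three-stage DDM. Project D₁…D_7; terminal Gordon value at t=7 with g = 0.041; discount at r = 0.1208.
D_1 = 8.2201
D_2 = 9.3718
D_3 = 10.6847
D_4 = 11.5812
D_5 = 12.5529
D_6 = 13.6060
D_7 = 14.7476
TV_7 = 15.3522/(0.1208−0.041) = 192.3839
P₀ = Σ Dₜ/(1+r)ᵗ + TV_7/(1+r)^7 = 136.9124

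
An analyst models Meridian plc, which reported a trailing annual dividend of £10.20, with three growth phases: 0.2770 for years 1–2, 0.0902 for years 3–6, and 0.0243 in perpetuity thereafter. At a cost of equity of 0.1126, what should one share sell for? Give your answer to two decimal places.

Three-stage DDM. Project D₁…D_6; terminal Gordon value at t=6 with g = 0.0243; discount at r = 0.1126.
D_1 = 13.0254
D_2 = 16.6334
D_3 = 18.1338
D_4 = 19.7694
D_5 = 21.5526
D_6 = 23.4967
TV_6 = 24.0677/(0.1126−0.0243) = 272.5669
P₀ = Σ Dₜ/(1+r)ᵗ + TV_6/(1+r)^6 = 219.9351

£219.94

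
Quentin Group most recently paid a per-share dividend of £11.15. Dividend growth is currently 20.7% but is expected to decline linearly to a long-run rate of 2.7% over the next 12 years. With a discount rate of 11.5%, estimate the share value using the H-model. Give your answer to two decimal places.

£266.97

H-model: P₀ = D₀[(1+g_L) + H(g_S−g_L)]/(r−g_L), with H = 12/2 = 6.
P₀ = 11.15 × [(1+0.027) + 6×(0.207−0.027)] / (0.115−0.027)
   = 11.15 × 2.1070 / 0.088 = 266.9665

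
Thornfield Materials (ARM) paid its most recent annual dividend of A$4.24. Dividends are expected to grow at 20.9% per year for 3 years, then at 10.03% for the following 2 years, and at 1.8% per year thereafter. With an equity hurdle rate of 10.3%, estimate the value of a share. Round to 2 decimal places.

A$93.00

Three-stage DDM. Project D₁…D_5; terminal Gordon value at t=5 with g = 0.018; discount at r = 0.103.
D_1 = 5.1262
D_2 = 6.1975
D_3 = 7.4928
D_4 = 8.2443
D_5 = 9.0712
TV_5 = 9.2345/(0.103−0.018) = 108.6415
P₀ = Σ Dₜ/(1+r)ᵗ + TV_5/(1+r)^5 = 92.9970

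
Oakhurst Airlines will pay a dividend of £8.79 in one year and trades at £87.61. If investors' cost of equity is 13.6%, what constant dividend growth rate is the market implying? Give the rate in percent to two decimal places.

From P₀ = D₁/(r − g), the implied growth is g = r − D₁/P₀.
g = 0.136 − 8.79/87.61 = 0.136 − 0.10033 = 0.03567

3.57%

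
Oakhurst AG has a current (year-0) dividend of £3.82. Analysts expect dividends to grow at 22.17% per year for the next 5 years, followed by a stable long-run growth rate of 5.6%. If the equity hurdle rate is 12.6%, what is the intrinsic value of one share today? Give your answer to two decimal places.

£111.21

Two-stage DDM. Project D₁…D_5 at 0.2217, terminal growth 0.056, discount at r = 0.126.
D_1 = 4.6669
D_2 = 5.7015
D_3 = 6.9656
D_4 = 8.5098
D_5 = 10.3965
Terminal value at t=5: TV = D_6/(r−g) = 10.9787/(0.126−0.056) = 156.8383
P₀ = 4.6669/(1+0.126)^1 + 5.7015/(1+0.126)^2 + 6.9656/(1+0.126)^3 + 8.5098/(1+0.126)^4 + 10.3965/(1+0.126)^5 + 156.8383/(1+0.126)^5 = 111.2066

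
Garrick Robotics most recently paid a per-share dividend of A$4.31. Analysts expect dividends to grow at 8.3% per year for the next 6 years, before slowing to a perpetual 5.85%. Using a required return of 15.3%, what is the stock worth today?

Two-stage DDM. Project D₁…D_6 at 0.083, terminal growth 0.0585, discount at r = 0.153.
D_1 = 4.6677
D_2 = 5.0552
D_3 = 5.4747
D_4 = 5.9291
D_5 = 6.4212
D_6 = 6.9542
Terminal value at t=6: TV = D_7/(r−g) = 7.3610/(0.153−0.0585) = 77.8945
P₀ = 4.6677/(1+0.153)^1 + 5.0552/(1+0.153)^2 + 5.4747/(1+0.153)^3 + 5.9291/(1+0.153)^4 + 6.4212/(1+0.153)^5 + 6.9542/(1+0.153)^6 + 77.8945/(1+0.153)^6 = 54.0421

A$54.04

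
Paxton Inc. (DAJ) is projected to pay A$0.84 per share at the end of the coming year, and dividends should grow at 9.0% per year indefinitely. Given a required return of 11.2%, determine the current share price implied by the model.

A$38.18

Gordon growth model: P₀ = D₁/(r − g), with D₁ = 0.84 given directly.
P₀ = 0.8400 / (0.112 − 0.09) = 0.8400 / 0.022 = 38.1818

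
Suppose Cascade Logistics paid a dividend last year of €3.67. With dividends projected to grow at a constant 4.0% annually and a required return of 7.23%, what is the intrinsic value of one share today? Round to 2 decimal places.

Gordon growth model: P₀ = D₁/(r − g). D₁ = 3.67 × (1 + 0.04) = 3.8168.
P₀ = 3.8168 / (0.0723 − 0.04) = 3.8168 / 0.0323 = 118.1672

€118.17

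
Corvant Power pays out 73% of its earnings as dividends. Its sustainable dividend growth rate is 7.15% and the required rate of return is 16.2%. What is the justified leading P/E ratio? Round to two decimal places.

8.07

Justified leading P/E = b/(r−g) = 0.73/(0.162−0.0715) = 8.0663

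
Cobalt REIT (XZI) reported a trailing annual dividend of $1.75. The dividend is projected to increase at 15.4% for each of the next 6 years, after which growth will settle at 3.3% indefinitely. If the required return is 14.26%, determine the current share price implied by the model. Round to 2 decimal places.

$28.38

Two-stage DDM. Project D₁…D_6 at 0.154, terminal growth 0.033, discount at r = 0.1426.
D_1 = 2.0195
D_2 = 2.3305
D_3 = 2.6894
D_4 = 3.1036
D_5 = 3.5815
D_6 = 4.1331
Terminal value at t=6: TV = D_7/(r−g) = 4.2695/(0.1426−0.033) = 38.9550
P₀ = 2.0195/(1+0.1426)^1 + 2.3305/(1+0.1426)^2 + 2.6894/(1+0.1426)^3 + 3.1036/(1+0.1426)^4 + 3.5815/(1+0.1426)^5 + 4.1331/(1+0.1426)^6 + 38.9550/(1+0.1426)^6 = 28.3792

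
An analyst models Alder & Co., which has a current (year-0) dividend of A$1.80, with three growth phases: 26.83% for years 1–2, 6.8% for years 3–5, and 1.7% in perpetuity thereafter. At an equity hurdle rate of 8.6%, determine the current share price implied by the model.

A$46.10

Three-stage DDM. Project D₁…D_5; terminal Gordon value at t=5 with g = 0.017; discount at r = 0.086.
D_1 = 2.2829
D_2 = 2.8955
D_3 = 3.0923
D_4 = 3.3026
D_5 = 3.5272
TV_5 = 3.5872/(0.086−0.017) = 51.9879
P₀ = Σ Dₜ/(1+r)ᵗ + TV_5/(1+r)^5 = 46.0962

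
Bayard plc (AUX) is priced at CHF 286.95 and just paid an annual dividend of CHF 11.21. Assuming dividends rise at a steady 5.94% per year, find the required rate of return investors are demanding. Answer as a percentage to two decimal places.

10.08%

Rearranging the constant-growth DDM: r = D₁/P₀ + g.
D₁ = 11.21 × (1 + 0.0594) = 11.8759.
r = 11.8759 / 286.95 + 0.0594 = 0.04139 + 0.0594 = 0.10079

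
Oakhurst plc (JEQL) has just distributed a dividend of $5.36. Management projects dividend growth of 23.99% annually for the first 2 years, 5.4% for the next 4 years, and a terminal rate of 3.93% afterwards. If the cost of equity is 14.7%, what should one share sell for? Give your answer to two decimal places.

$75.52

Three-stage DDM. Project D₁…D_6; terminal Gordon value at t=6 with g = 0.0393; discount at r = 0.147.
D_1 = 6.6459
D_2 = 8.2402
D_3 = 8.6852
D_4 = 9.1542
D_5 = 9.6485
D_6 = 10.1695
TV_6 = 10.5692/(0.147−0.0393) = 98.1354
P₀ = Σ Dₜ/(1+r)ᵗ + TV_6/(1+r)^6 = 75.5249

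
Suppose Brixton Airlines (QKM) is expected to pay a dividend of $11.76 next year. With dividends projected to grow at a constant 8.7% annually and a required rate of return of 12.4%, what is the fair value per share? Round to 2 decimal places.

$317.84

Gordon growth model: P₀ = D₁/(r − g), with D₁ = 11.76 given directly.
P₀ = 11.7600 / (0.124 − 0.087) = 11.7600 / 0.037 = 317.8378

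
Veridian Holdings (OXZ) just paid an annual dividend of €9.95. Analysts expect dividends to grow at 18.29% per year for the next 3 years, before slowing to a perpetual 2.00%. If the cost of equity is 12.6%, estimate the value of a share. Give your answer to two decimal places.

€143.98

Two-stage DDM. Project D₁…D_3 at 0.1829, terminal growth 0.02, discount at r = 0.126.
D_1 = 11.7699
D_2 = 13.9226
D_3 = 16.4690
Terminal value at t=3: TV = D_4/(r−g) = 16.7984/(0.126−0.02) = 158.4753
P₀ = 11.7699/(1+0.126)^1 + 13.9226/(1+0.126)^2 + 16.4690/(1+0.126)^3 + 158.4753/(1+0.126)^3 = 143.9757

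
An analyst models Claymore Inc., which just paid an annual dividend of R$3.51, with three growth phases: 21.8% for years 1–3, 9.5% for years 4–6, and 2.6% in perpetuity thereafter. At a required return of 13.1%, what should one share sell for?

R$63.44

Three-stage DDM. Project D₁…D_6; terminal Gordon value at t=6 with g = 0.026; discount at r = 0.131.
D_1 = 4.2752
D_2 = 5.2072
D_3 = 6.3423
D_4 = 6.9449
D_5 = 7.6046
D_6 = 8.3271
TV_6 = 8.5436/(0.131−0.026) = 81.3672
P₀ = Σ Dₜ/(1+r)ᵗ + TV_6/(1+r)^6 = 63.4421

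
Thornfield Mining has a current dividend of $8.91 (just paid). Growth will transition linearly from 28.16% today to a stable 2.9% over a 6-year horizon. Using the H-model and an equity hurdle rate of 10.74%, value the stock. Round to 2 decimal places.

H-model: P₀ = D₀[(1+g_L) + H(g_S−g_L)]/(r−g_L), with H = 6/2 = 3.
P₀ = 8.91 × [(1+0.029) + 3×(0.2816−0.029)] / (0.1074−0.029)
   = 8.91 × 1.7868 / 0.0784 = 203.0662

$203.07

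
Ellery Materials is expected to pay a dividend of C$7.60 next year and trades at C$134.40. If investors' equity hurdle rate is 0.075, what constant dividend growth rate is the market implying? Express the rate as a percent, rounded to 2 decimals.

From P₀ = D₁/(r − g), the implied growth is g = r − D₁/P₀.
g = 0.075 − 7.60/134.40 = 0.075 − 0.05655 = 0.01845

1.85%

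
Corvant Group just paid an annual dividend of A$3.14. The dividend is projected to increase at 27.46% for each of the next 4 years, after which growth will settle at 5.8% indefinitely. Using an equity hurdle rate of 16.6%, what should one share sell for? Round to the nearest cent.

A$59.69

Two-stage DDM. Project D₁…D_4 at 0.2746, terminal growth 0.058, discount at r = 0.166.
D_1 = 4.0022
D_2 = 5.1013
D_3 = 6.5021
D_4 = 8.2875
Terminal value at t=4: TV = D_5/(r−g) = 8.7682/(0.166−0.058) = 81.1871
P₀ = 4.0022/(1+0.166)^1 + 5.1013/(1+0.166)^2 + 6.5021/(1+0.166)^3 + 8.2875/(1+0.166)^4 + 81.1871/(1+0.166)^4 = 59.6930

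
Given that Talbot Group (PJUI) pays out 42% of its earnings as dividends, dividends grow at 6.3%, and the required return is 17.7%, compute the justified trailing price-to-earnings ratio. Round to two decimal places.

Justified trailing P/E = b(1+g)/(r−g) = 0.42×(1+0.063)/(0.177−0.063) = 3.9163

3.92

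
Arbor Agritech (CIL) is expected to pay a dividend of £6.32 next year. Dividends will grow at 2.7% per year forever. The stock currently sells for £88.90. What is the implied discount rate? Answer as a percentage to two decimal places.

Rearranging the constant-growth DDM: r = D₁/P₀ + g.
r = 6.3200 / 88.90 + 0.027 = 0.07109 + 0.027 = 0.09809

9.81%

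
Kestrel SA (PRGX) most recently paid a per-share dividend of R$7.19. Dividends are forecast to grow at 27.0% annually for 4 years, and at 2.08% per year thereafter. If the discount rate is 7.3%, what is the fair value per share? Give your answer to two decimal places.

Two-stage DDM. Project D₁…D_4 at 0.27, terminal growth 0.0208, discount at r = 0.073.
D_1 = 9.1313
D_2 = 11.5968
D_3 = 14.7279
D_4 = 18.7044
Terminal value at t=4: TV = D_5/(r−g) = 19.0935/(0.073−0.0208) = 365.7749
P₀ = 9.1313/(1+0.073)^1 + 11.5968/(1+0.073)^2 + 14.7279/(1+0.073)^3 + 18.7044/(1+0.073)^4 + 365.7749/(1+0.073)^4 = 320.5552

R$320.56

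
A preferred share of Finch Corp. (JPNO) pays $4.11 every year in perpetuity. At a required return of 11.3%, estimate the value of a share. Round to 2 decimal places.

Zero-growth DDM (perpetuity): P₀ = D/r = 4.11 / 0.113 = 36.3717

$36.37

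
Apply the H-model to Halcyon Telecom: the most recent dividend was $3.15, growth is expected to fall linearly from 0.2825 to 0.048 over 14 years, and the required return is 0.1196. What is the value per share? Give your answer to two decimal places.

$118.32

H-model: P₀ = D₀[(1+g_L) + H(g_S−g_L)]/(r−g_L), with H = 14/2 = 7.
P₀ = 3.15 × [(1+0.048) + 7×(0.2825−0.048)] / (0.1196−0.048)
   = 3.15 × 2.6895 / 0.0716 = 118.3230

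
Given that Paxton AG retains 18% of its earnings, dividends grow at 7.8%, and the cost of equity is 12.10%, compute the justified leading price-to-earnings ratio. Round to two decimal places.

19.07

Payout ratio b = 1 − 0.18 = 0.82.
Justified leading P/E = b/(r−g) = 0.82/(0.121−0.078) = 19.0698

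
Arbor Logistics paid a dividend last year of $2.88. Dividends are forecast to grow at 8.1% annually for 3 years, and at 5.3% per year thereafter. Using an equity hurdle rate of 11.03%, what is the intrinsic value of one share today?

$57.04

Two-stage DDM. Project D₁…D_3 at 0.081, terminal growth 0.053, discount at r = 0.1103.
D_1 = 3.1133
D_2 = 3.3655
D_3 = 3.6381
Terminal value at t=3: TV = D_4/(r−g) = 3.8309/(0.1103−0.053) = 66.8565
P₀ = 3.1133/(1+0.1103)^1 + 3.3655/(1+0.1103)^2 + 3.6381/(1+0.1103)^3 + 66.8565/(1+0.1103)^3 = 57.0372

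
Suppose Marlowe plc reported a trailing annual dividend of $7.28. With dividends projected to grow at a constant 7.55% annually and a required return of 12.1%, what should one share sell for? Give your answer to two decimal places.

Gordon growth model: P₀ = D₁/(r − g). D₁ = 7.28 × (1 + 0.0755) = 7.8296.
P₀ = 7.8296 / (0.121 − 0.0755) = 7.8296 / 0.0455 = 172.0800

$172.08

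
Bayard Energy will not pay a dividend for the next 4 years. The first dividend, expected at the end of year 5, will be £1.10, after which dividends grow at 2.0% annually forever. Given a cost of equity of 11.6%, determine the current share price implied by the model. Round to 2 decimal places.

£7.39

Deferred-dividend DDM. At t=4 the remaining stream is a growing perpetuity with first payment D_5 = 1.10.
V_4 = D_5/(r−g) = 1.10/(0.116−0.02) = 11.4583
P₀ = V_4/(1+r)^4 = 11.4583/(1+0.116)^4 = 7.3869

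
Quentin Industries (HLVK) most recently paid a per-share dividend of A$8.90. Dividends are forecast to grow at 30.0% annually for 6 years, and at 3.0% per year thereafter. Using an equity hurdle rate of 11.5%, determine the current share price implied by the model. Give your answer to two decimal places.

A$365.46

Two-stage DDM. Project D₁…D_6 at 0.3, terminal growth 0.03, discount at r = 0.115.
D_1 = 11.5700
D_2 = 15.0410
D_3 = 19.5533
D_4 = 25.4193
D_5 = 33.0451
D_6 = 42.9586
Terminal value at t=6: TV = D_7/(r−g) = 44.2474/(0.115−0.03) = 520.5572
P₀ = 11.5700/(1+0.115)^1 + 15.0410/(1+0.115)^2 + 19.5533/(1+0.115)^3 + 25.4193/(1+0.115)^4 + 33.0451/(1+0.115)^5 + 42.9586/(1+0.115)^6 + 520.5572/(1+0.115)^6 = 365.4645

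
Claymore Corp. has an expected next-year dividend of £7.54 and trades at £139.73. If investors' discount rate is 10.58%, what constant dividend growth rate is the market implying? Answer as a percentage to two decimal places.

From P₀ = D₁/(r − g), the implied growth is g = r − D₁/P₀.
g = 0.1058 − 7.54/139.73 = 0.1058 − 0.05396 = 0.05184

5.18%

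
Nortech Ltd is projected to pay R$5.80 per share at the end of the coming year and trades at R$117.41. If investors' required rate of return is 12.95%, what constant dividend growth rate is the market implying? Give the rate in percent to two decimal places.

8.01%

From P₀ = D₁/(r − g), the implied growth is g = r − D₁/P₀.
g = 0.1295 − 5.80/117.41 = 0.1295 − 0.04940 = 0.08010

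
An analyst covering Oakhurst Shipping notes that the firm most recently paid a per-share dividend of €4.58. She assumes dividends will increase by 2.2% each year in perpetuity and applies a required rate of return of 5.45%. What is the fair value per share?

Gordon growth model: P₀ = D₁/(r − g). D₁ = 4.58 × (1 + 0.022) = 4.6808.
P₀ = 4.6808 / (0.0545 − 0.022) = 4.6808 / 0.0325 = 144.0234

€144.02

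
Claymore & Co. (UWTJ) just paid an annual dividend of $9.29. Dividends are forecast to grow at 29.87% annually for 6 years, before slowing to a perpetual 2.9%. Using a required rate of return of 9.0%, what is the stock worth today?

Two-stage DDM. Project D₁…D_6 at 0.2987, terminal growth 0.029, discount at r = 0.09.
D_1 = 12.0649
D_2 = 15.6687
D_3 = 20.3490
D_4 = 26.4272
D_5 = 34.3210
D_6 = 44.5727
Terminal value at t=6: TV = D_7/(r−g) = 45.8653/(0.09−0.029) = 751.8900
P₀ = 12.0649/(1+0.09)^1 + 15.6687/(1+0.09)^2 + 20.3490/(1+0.09)^3 + 26.4272/(1+0.09)^4 + 34.3210/(1+0.09)^5 + 44.5727/(1+0.09)^6 + 751.8900/(1+0.09)^6 = 555.9026

$555.90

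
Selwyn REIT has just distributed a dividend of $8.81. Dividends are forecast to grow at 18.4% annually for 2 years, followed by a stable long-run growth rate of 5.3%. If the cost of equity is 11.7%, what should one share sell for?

Two-stage DDM. Project D₁…D_2 at 0.184, terminal growth 0.053, discount at r = 0.117.
D_1 = 10.4310
D_2 = 12.3504
Terminal value at t=2: TV = D_3/(r−g) = 13.0049/(0.117−0.053) = 203.2019
P₀ = 10.4310/(1+0.117)^1 + 12.3504/(1+0.117)^2 + 203.2019/(1+0.117)^2 = 182.0996

$182.10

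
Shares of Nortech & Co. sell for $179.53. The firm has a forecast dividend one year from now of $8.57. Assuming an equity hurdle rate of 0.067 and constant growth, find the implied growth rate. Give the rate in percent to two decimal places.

1.93%

From P₀ = D₁/(r − g), the implied growth is g = r − D₁/P₀.
g = 0.067 − 8.57/179.53 = 0.067 − 0.04774 = 0.01926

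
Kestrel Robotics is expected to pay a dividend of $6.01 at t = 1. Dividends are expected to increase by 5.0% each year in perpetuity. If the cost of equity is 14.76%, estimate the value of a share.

$61.58

Gordon growth model: P₀ = D₁/(r − g), with D₁ = 6.01 given directly.
P₀ = 6.0100 / (0.1476 − 0.05) = 6.0100 / 0.0976 = 61.5779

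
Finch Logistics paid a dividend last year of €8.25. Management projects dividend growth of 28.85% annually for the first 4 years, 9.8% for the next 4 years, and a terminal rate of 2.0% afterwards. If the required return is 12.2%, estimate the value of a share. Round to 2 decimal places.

Three-stage DDM. Project D₁…D_8; terminal Gordon value at t=8 with g = 0.02; discount at r = 0.122.
D_1 = 10.6301
D_2 = 13.6969
D_3 = 17.6485
D_4 = 22.7401
D_5 = 24.9686
D_6 = 27.4155
D_7 = 30.1022
D_8 = 33.0522
TV_8 = 33.7133/(0.122−0.02) = 330.5225
P₀ = Σ Dₜ/(1+r)ᵗ + TV_8/(1+r)^8 = 233.1904

€233.19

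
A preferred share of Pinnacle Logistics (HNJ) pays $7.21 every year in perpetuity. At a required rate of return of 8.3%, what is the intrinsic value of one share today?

Zero-growth DDM (perpetuity): P₀ = D/r = 7.21 / 0.083 = 86.8675

$86.87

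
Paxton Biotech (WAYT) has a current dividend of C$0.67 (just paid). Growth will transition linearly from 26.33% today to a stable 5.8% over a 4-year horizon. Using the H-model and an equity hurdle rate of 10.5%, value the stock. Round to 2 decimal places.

H-model: P₀ = D₀[(1+g_L) + H(g_S−g_L)]/(r−g_L), with H = 4/2 = 2.
P₀ = 0.67 × [(1+0.058) + 2×(0.2633−0.058)] / (0.105−0.058)
   = 0.67 × 1.4686 / 0.047 = 20.9354

C$20.94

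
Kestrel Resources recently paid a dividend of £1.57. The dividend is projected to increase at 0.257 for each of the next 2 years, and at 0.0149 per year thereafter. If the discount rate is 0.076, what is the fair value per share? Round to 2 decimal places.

Two-stage DDM. Project D₁…D_2 at 0.257, terminal growth 0.0149, discount at r = 0.076.
D_1 = 1.9735
D_2 = 2.4807
Terminal value at t=2: TV = D_3/(r−g) = 2.5176/(0.076−0.0149) = 41.2052
P₀ = 1.9735/(1+0.076)^1 + 2.4807/(1+0.076)^2 + 41.2052/(1+0.076)^2 = 39.5667

£39.57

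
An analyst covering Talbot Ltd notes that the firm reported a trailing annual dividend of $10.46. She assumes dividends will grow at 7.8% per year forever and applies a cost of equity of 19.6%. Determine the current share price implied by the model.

$95.56

Gordon growth model: P₀ = D₁/(r − g). D₁ = 10.46 × (1 + 0.078) = 11.2759.
P₀ = 11.2759 / (0.196 − 0.078) = 11.2759 / 0.118 = 95.5583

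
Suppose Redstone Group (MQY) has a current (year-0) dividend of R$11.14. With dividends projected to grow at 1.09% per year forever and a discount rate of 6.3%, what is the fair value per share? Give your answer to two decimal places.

R$216.15

Gordon growth model: P₀ = D₁/(r − g). D₁ = 11.14 × (1 + 0.0109) = 11.2614.
P₀ = 11.2614 / (0.063 − 0.0109) = 11.2614 / 0.0521 = 216.1502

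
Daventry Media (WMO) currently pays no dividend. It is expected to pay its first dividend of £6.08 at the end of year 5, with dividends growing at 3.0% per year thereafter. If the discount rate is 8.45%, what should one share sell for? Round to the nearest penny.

Deferred-dividend DDM. At t=4 the remaining stream is a growing perpetuity with first payment D_5 = 6.08.
V_4 = D_5/(r−g) = 6.08/(0.0845−0.03) = 111.5596
P₀ = V_4/(1+r)^4 = 111.5596/(1+0.0845)^4 = 80.6471

£80.65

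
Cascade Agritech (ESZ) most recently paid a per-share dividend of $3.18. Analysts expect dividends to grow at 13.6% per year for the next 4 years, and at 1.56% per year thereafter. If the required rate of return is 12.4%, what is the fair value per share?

Two-stage DDM. Project D₁…D_4 at 0.136, terminal growth 0.0156, discount at r = 0.124.
D_1 = 3.6125
D_2 = 4.1038
D_3 = 4.6619
D_4 = 5.2959
Terminal value at t=4: TV = D_5/(r−g) = 5.3785/(0.124−0.0156) = 49.6174
P₀ = 3.6125/(1+0.124)^1 + 4.1038/(1+0.124)^2 + 4.6619/(1+0.124)^3 + 5.2959/(1+0.124)^4 + 49.6174/(1+0.124)^4 = 44.1494

$44.15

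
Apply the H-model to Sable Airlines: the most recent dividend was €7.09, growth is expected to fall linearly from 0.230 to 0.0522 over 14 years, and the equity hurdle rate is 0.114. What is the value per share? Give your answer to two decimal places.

H-model: P₀ = D₀[(1+g_L) + H(g_S−g_L)]/(r−g_L), with H = 14/2 = 7.
P₀ = 7.09 × [(1+0.0522) + 7×(0.23−0.0522)] / (0.114−0.0522)
   = 7.09 × 2.2968 / 0.0618 = 263.5002

€263.50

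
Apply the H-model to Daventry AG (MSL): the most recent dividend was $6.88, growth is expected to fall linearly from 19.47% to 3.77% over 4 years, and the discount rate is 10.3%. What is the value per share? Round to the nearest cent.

$142.41

H-model: P₀ = D₀[(1+g_L) + H(g_S−g_L)]/(r−g_L), with H = 4/2 = 2.
P₀ = 6.88 × [(1+0.0377) + 2×(0.1947−0.0377)] / (0.103−0.0377)
   = 6.88 × 1.3517 / 0.0653 = 142.4149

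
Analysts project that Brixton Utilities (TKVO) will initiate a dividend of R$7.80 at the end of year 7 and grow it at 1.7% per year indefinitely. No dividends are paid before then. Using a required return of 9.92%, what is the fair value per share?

Deferred-dividend DDM. At t=6 the remaining stream is a growing perpetuity with first payment D_7 = 7.80.
V_6 = D_7/(r−g) = 7.80/(0.0992−0.017) = 94.8905
P₀ = V_6/(1+r)^6 = 94.8905/(1+0.0992)^6 = 53.7975

R$53.80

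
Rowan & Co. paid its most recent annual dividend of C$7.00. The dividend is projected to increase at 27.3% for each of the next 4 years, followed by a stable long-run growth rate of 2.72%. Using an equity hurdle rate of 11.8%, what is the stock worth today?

Two-stage DDM. Project D₁…D_4 at 0.273, terminal growth 0.0272, discount at r = 0.118.
D_1 = 8.9110
D_2 = 11.3437
D_3 = 14.4405
D_4 = 18.3828
Terminal value at t=4: TV = D_5/(r−g) = 18.8828/(0.118−0.0272) = 207.9605
P₀ = 8.9110/(1+0.118)^1 + 11.3437/(1+0.118)^2 + 14.4405/(1+0.118)^3 + 18.3828/(1+0.118)^4 + 207.9605/(1+0.118)^4 = 172.2571

C$172.26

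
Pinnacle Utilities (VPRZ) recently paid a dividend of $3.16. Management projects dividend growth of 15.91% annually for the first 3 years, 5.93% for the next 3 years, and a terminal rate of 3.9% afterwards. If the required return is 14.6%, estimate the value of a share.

Three-stage DDM. Project D₁…D_6; terminal Gordon value at t=6 with g = 0.039; discount at r = 0.146.
D_1 = 3.6628
D_2 = 4.2455
D_3 = 4.9210
D_4 = 5.2128
D_5 = 5.5219
D_6 = 5.8493
TV_6 = 6.0775/(0.146−0.039) = 56.7987
P₀ = Σ Dₜ/(1+r)ᵗ + TV_6/(1+r)^6 = 43.1709

$43.17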